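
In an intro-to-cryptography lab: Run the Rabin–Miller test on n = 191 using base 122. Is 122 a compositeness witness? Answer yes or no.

no

n − 1 = 190 = 2^1 · 95, so s = 1 and d = 95.
x_0 = 122^95 mod 191 = 190.
x_0 = 190 ≡ −1, so 122 is not a witness.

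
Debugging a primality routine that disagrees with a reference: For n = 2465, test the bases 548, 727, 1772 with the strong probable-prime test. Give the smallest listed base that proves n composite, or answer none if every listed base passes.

none

n − 1 = 2464 = 2^5 · 77, so s = 5 and d = 77.
Base 548: x_0 = 548^77 mod 2465 = 1143. x_0 is neither 1 nor 2464, so continue squaring. x_1 = 1143^2 mod 2465 = 2464. x_1 ≡ −1, so 548 is not a witness.
Base 727: x_0 = 727^77 mod 2465 = 1322. x_0 is neither 1 nor 2464, so continue squaring. x_1 = 1322^2 mod 2465 = 2464. x_1 ≡ −1, so 727 is not a witness.
Base 1772: x_0 = 1772^77 mod 2465 = 1177. x_0 is neither 1 nor 2464, so continue squaring. x_1 = 1177^2 mod 2465 = 2464. x_1 ≡ −1, so 1772 is not a witness.
No listed base is a witness for 2465.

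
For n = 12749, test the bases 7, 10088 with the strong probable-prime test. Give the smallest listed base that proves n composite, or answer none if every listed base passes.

7

n − 1 = 12748 = 2^2 · 3187, so s = 2 and d = 3187.
Base 7: x_0 = 7^3187 mod 12749 = 7607. x_0 is neither 1 nor 12748, so continue squaring. x_1 = 7607^2 mod 12749 = 11487. Reached i = s−1 = 1 without hitting −1: 7 is a Miller–Rabin witness and 12749 is composite.
Base 10088: x_0 = 10088^3187 mod 12749 = 2355. x_0 is neither 1 nor 12748, so continue squaring. x_1 = 2355^2 mod 12749 = 210. Reached i = s−1 = 1 without hitting −1: 10088 is a Miller–Rabin witness and 12749 is composite.
The smallest witness among the given bases is 7.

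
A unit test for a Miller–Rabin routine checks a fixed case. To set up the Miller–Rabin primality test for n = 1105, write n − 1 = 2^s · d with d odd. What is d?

Halving: 1104 → 552 → 276 → 138 → 69; 69 is odd.
So 1104 = 2^4 · 69.

69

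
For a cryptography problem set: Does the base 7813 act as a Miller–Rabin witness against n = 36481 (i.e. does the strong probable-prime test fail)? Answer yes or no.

n − 1 = 36480 = 2^7 · 285, so s = 7 and d = 285.
x_0 = 7813^285 mod 36481 = 32851.
x_0 is neither 1 nor 36480, so continue squaring.
x_1 = 32851^2 mod 36481 = 7259.
x_2 = 7259^2 mod 36481 = 14517.
x_3 = 14517^2 mod 36481 = 29033.
x_4 = 29033^2 mod 36481 = 21584.
x_5 = 21584^2 mod 36481 = 6686.
x_6 = 6686^2 mod 36481 = 13371.
Reached i = s−1 = 6 without hitting −1: 7813 is a Miller–Rabin witness and 36481 is composite.

yes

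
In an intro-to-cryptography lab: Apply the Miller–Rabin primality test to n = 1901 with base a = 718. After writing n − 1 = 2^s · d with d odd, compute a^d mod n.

n − 1 = 1900 = 2^2 · 475, so s = 2 and d = 475.
By repeated squaring, 718^475 ≡ 1 (mod 1901).

1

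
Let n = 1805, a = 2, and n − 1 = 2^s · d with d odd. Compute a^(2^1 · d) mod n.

574

n − 1 = 1804 = 2^2 · 451, so s = 2 and d = 451.
x_0 = 2^451 mod 1805 = 1408.
x_1 = 1408^2 mod 1805 = 574.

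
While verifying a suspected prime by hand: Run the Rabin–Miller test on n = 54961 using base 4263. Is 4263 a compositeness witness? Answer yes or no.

n − 1 = 54960 = 2^4 · 3435, so s = 4 and d = 3435.
x_0 = 4263^3435 mod 54961 = 4747.
x_0 is neither 1 nor 54960, so continue squaring.
x_1 = 4747^2 mod 54961 = 54960.
x_1 ≡ −1, so 4263 is not a witness.

no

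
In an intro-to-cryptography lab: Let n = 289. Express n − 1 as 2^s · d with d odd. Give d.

Halving: 288 → 144 → 72 → 36 → 18 → 9; 9 is odd.
So 288 = 2^5 · 9.

9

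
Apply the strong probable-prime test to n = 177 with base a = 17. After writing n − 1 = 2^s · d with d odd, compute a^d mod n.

n − 1 = 176 = 2^4 · 11, so s = 4 and d = 11.
17^11 mod 177 = 86.

86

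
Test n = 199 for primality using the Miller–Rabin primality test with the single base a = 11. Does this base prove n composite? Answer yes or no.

no

n − 1 = 198 = 2^1 · 99, so s = 1 and d = 99.
Repeated squaring mod 199: 11^1 ≡ 11, 11^2 ≡ 121, 11^4 ≡ 114, 11^8 ≡ 61, 11^16 ≡ 139, 11^32 ≡ 18, 11^64 ≡ 125.
99 = 64 + 32 + 2 + 1, so 11^99 ≡ 125·18·121·11 ≡ 198 (mod 199).
x_0 = 11^99 mod 199 = 198.
x_0 = 198 ≡ −1, so 11 is not a witness.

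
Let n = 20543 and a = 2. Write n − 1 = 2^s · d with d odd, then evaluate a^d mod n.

1

n − 1 = 20542 = 2^1 · 10271, so s = 1 and d = 10271.
By repeated squaring, 2^10271 ≡ 1 (mod 20543).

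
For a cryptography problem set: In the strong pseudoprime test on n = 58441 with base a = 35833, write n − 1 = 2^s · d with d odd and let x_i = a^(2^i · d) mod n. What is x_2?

n − 1 = 58440 = 2^3 · 7305, so s = 3 and d = 7305.
x_0 = 35833^7305 mod 58441 = 22159.
x_1 = 22159^2 mod 58441 = 58440.
x_2 = 58440^2 mod 58441 = 1.

1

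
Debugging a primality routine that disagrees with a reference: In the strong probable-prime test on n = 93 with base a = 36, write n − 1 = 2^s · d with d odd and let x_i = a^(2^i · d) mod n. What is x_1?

n − 1 = 92 = 2^2 · 23, so s = 2 and d = 23.
Repeated squaring mod 93: 36^1 ≡ 36, 36^2 ≡ 87, 36^4 ≡ 36, 36^8 ≡ 87, 36^16 ≡ 36.
23 = 16 + 4 + 2 + 1, so 36^23 ≡ 36·36·87·36 ≡ 87 (mod 93).
x_0 = 87.
x_1 = 87^2 mod 93 = 36.

36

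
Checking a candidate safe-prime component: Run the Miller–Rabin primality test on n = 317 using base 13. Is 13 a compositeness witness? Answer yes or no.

n − 1 = 316 = 2^2 · 79, so s = 2 and d = 79.
Repeated squaring mod 317: 13^1 ≡ 13, 13^2 ≡ 169, 13^4 ≡ 31, 13^8 ≡ 10, 13^16 ≡ 100, 13^32 ≡ 173, 13^64 ≡ 131.
79 = 64 + 8 + 4 + 2 + 1, so 13^79 ≡ 131·10·31·169·13 ≡ 203 (mod 317).
x_0 = 13^79 mod 317 = 203.
x_0 is neither 1 nor 316, so continue squaring.
x_1 = 203^2 mod 317 = 316.
x_1 ≡ −1, so 13 is not a witness.

no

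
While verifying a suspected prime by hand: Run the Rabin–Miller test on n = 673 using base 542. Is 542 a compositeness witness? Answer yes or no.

n − 1 = 672 = 2^5 · 21, so s = 5 and d = 21.
x_0 = 542^21 mod 673 = 107.
x_0 is neither 1 nor 672, so continue squaring.
x_1 = 107^2 mod 673 = 8.
x_2 = 8^2 mod 673 = 64.
x_3 = 64^2 mod 673 = 58.
x_4 = 58^2 mod 673 = 672.
x_4 ≡ −1, so 542 is not a witness.

no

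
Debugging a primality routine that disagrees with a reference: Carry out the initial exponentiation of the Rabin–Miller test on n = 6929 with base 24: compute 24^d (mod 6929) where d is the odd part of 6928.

n − 1 = 6928 = 2^4 · 433, so s = 4 and d = 433.
By repeated squaring, 24^433 ≡ 2195 (mod 6929).

2195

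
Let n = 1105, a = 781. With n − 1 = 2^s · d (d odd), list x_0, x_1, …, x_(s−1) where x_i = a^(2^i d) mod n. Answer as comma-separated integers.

781, 1, 1, 1

n − 1 = 1104 = 2^4 · 69, so s = 4 and d = 69.
x_0 = 781^69 mod 1105 = 781.
x_1 = 781^2 mod 1105 = 1.
x_2 = 1^2 mod 1105 = 1.
x_3 = 1^2 mod 1105 = 1.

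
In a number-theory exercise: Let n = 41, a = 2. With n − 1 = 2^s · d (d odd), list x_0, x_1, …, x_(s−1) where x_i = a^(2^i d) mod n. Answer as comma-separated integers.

n − 1 = 40 = 2^3 · 5, so s = 3 and d = 5.
x_0 = 2^5 mod 41 = 32.
x_1 = 32^2 mod 41 = 40.
x_2 = 40^2 mod 41 = 1.

32, 40, 1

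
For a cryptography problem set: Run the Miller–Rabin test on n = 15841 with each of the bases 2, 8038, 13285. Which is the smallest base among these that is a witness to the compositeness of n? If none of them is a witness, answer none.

n − 1 = 15840 = 2^5 · 495, so s = 5 and d = 495.
Base 2: x_0 = 2^495 mod 15841 = 1. x_0 = 1, so 2 is not a witness.
Base 8038: x_0 = 8038^495 mod 15841 = 1. x_0 = 1, so 8038 is not a witness.
Base 13285: x_0 = 13285^495 mod 15841 = 15840. x_0 = 15840 ≡ −1, so 13285 is not a witness.
No listed base is a witness for 15841.

none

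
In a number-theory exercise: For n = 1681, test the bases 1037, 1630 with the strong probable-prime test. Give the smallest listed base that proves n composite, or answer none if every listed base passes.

n − 1 = 1680 = 2^4 · 105, so s = 4 and d = 105.
Base 1037: x_0 = 1037^105 mod 1681 = 776. x_0 is neither 1 nor 1680, so continue squaring. x_1 = 776^2 mod 1681 = 378. x_2 = 378^2 mod 1681 = 1680. x_2 ≡ −1, so 1037 is not a witness.
Base 1630: x_0 = 1630^105 mod 1681 = 1680. x_0 = 1680 ≡ −1, so 1630 is not a witness.
No listed base is a witness for 1681.

none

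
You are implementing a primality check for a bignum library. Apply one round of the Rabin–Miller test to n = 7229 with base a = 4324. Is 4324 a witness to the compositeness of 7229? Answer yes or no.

n − 1 = 7228 = 2^2 · 1807, so s = 2 and d = 1807.
By repeated squaring, 4324^1807 ≡ 7228 (mod 7229).
x_0 = 4324^1807 mod 7229 = 7228.
x_0 = 7228 ≡ −1, so 4324 is not a witness.

no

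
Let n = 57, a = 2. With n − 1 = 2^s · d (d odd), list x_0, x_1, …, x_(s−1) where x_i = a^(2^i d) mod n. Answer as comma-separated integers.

14, 25, 55

n − 1 = 56 = 2^3 · 7, so s = 3 and d = 7.
x_0 = 2^7 mod 57 = 14.
x_1 = 14^2 mod 57 = 25.
x_2 = 25^2 mod 57 = 55.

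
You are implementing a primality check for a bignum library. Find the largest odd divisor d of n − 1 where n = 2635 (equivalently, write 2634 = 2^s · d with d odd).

Halving: 2634 → 1317; 1317 is odd.
So 2634 = 2^1 · 1317.

1317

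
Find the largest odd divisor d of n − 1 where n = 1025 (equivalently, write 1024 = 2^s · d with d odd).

1

Halving: 1024 → 512 → 256 → 128 → 64 → 32 → 16 → 8 → 4 → 2 → 1; 1 is odd.
So 1024 = 2^10 · 1.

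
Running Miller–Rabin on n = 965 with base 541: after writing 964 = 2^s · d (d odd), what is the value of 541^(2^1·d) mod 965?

486

n − 1 = 964 = 2^2 · 241, so s = 2 and d = 241.
Repeated squaring mod 965: 541^1 ≡ 541, 541^2 ≡ 286, 541^4 ≡ 736, 541^8 ≡ 331, 541^16 ≡ 516, 541^32 ≡ 881, 541^64 ≡ 301, 541^128 ≡ 856.
241 = 128 + 64 + 32 + 16 + 1, so 541^241 ≡ 856·301·881·516·541 ≡ 396 (mod 965).
x_0 = 396.
x_1 = 396^2 mod 965 = 486.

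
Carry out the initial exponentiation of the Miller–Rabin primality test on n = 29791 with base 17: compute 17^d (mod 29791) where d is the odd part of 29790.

25140

n − 1 = 29790 = 2^1 · 14895, so s = 1 and d = 14895.
17^14895 mod 29791 = 25140.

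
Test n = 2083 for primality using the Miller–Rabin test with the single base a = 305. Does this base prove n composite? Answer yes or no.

no

n − 1 = 2082 = 2^1 · 1041, so s = 1 and d = 1041.
x_0 = 305^1041 mod 2083 = 2082.
x_0 = 2082 ≡ −1, so 305 is not a witness.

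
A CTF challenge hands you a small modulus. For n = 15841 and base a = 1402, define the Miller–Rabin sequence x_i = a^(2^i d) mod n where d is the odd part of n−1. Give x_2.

n − 1 = 15840 = 2^5 · 495, so s = 5 and d = 495.
x_0 = 1402^495 mod 15841 = 6945.
x_1 = 6945^2 mod 15841 = 13021.
x_2 = 13021^2 mod 15841 = 218.

218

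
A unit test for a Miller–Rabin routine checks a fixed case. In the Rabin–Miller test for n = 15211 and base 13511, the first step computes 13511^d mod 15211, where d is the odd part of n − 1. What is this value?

10018

n − 1 = 15210 = 2^1 · 7605, so s = 1 and d = 7605.
13511^7605 mod 15211 = 10018.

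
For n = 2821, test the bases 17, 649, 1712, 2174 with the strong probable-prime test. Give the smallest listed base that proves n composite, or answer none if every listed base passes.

none

n − 1 = 2820 = 2^2 · 705, so s = 2 and d = 705.
Base 17: x_0 = 17^705 mod 2821 = 2820. x_0 = 2820 ≡ −1, so 17 is not a witness.
Base 649: x_0 = 649^705 mod 2821 = 2820. x_0 = 2820 ≡ −1, so 649 is not a witness.
Base 1712: x_0 = 1712^705 mod 2821 = 1. x_0 = 1, so 1712 is not a witness.
Base 2174: x_0 = 2174^705 mod 2821 = 1. x_0 = 1, so 2174 is not a witness.
No listed base is a witness for 2821.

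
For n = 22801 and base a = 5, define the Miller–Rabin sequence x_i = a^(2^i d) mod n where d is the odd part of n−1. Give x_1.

n − 1 = 22800 = 2^4 · 1425, so s = 4 and d = 1425.
Repeated squaring mod 22801: 5^1 ≡ 5, 5^2 ≡ 25, 5^4 ≡ 625, 5^8 ≡ 3008, 5^16 ≡ 18868, 5^32 ≡ 9411, 5^64 ≡ 7837, 5^128 ≡ 15476, 5^256 ≡ 4872, 5^512 ≡ 543, 5^1024 ≡ 21237.
1425 = 1024 + 256 + 128 + 16 + 1, so 5^1425 ≡ 21237·4872·15476·18868·5 ≡ 14497 (mod 22801).
x_0 = 14497.
x_1 = 14497^2 mod 22801 = 6192.

6192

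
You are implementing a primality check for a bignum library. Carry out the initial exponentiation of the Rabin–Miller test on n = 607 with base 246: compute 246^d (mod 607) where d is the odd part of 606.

n − 1 = 606 = 2^1 · 303, so s = 1 and d = 303.
246^303 mod 607 = 606.

606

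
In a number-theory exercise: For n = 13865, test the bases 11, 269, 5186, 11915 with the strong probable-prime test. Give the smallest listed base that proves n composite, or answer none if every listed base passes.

n − 1 = 13864 = 2^3 · 1733, so s = 3 and d = 1733.
Base 11: x_0 = 11^1733 mod 13865 = 6756. x_0 is neither 1 nor 13864, so continue squaring. x_1 = 6756^2 mod 13865 = 13821. x_2 = 13821^2 mod 13865 = 1936. Reached i = s−1 = 2 without hitting −1: 11 is a Miller–Rabin witness and 13865 is composite.
Base 269: x_0 = 269^1733 mod 13865 = 11129. x_0 is neither 1 nor 13864, so continue squaring. x_1 = 11129^2 mod 13865 = 12461. x_2 = 12461^2 mod 13865 = 2386. Reached i = s−1 = 2 without hitting −1: 269 is a Miller–Rabin witness and 13865 is composite.
Base 5186: x_0 = 5186^1733 mod 13865 = 11651. x_0 is neither 1 nor 13864, so continue squaring. x_1 = 11651^2 mod 13865 = 7451. x_2 = 7451^2 mod 13865 = 1941. Reached i = s−1 = 2 without hitting −1: 5186 is a Miller–Rabin witness and 13865 is composite.
Base 11915: x_0 = 11915^1733 mod 13865 = 11195. x_0 is neither 1 nor 13864, so continue squaring. x_1 = 11195^2 mod 13865 = 2290. x_2 = 2290^2 mod 13865 = 3130. Reached i = s−1 = 2 without hitting −1: 11915 is a Miller–Rabin witness and 13865 is composite.
The smallest witness among the given bases is 11.

11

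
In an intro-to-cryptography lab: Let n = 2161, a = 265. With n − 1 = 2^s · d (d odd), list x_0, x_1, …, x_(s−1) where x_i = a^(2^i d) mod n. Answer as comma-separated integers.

n − 1 = 2160 = 2^4 · 135, so s = 4 and d = 135.
x_0 = 265^135 mod 2161 = 1751.
x_1 = 1751^2 mod 2161 = 1703.
x_2 = 1703^2 mod 2161 = 147.
x_3 = 147^2 mod 2161 = 2160.

1751, 1703, 147, 2160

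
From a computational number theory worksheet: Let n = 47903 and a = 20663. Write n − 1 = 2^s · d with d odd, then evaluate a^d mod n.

1

n − 1 = 47902 = 2^1 · 23951, so s = 1 and d = 23951.
20663^23951 mod 47903 = 1.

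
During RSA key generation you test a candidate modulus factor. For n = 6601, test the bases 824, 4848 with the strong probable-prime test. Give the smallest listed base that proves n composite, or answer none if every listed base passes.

none

n − 1 = 6600 = 2^3 · 825, so s = 3 and d = 825.
Base 824: x_0 = 824^825 mod 6601 = 6600. x_0 = 6600 ≡ −1, so 824 is not a witness.
Base 4848: x_0 = 4848^825 mod 6601 = 1. x_0 = 1, so 4848 is not a witness.
No listed base is a witness for 6601.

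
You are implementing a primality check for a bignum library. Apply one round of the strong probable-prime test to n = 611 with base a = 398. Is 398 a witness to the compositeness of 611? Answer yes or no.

n − 1 = 610 = 2^1 · 305, so s = 1 and d = 305.
x_0 = 398^305 mod 611 = 593.
x_0 ∉ {1, 610} and s = 1, so 398 is a Miller–Rabin witness and 611 is composite.

yes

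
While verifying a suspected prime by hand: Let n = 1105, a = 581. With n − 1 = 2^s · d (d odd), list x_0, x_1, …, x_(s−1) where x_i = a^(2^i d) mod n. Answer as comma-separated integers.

n − 1 = 1104 = 2^4 · 69, so s = 4 and d = 69.
x_0 = 581^69 mod 1105 = 651.
x_1 = 651^2 mod 1105 = 586.
x_2 = 586^2 mod 1105 = 846.
x_3 = 846^2 mod 1105 = 781.

651, 586, 846, 781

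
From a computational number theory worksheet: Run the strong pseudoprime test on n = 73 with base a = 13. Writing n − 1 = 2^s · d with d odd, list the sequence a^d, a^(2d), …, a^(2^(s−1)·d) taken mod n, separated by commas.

51, 46, 72

n − 1 = 72 = 2^3 · 9, so s = 3 and d = 9.
x_0 = 13^9 mod 73 = 51.
x_1 = 51^2 mod 73 = 46.
x_2 = 46^2 mod 73 = 72.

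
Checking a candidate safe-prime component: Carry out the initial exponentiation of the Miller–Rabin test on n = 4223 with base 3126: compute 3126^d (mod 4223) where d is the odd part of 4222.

n − 1 = 4222 = 2^1 · 2111, so s = 1 and d = 2111.
Repeated squaring mod 4223: 3126^1 ≡ 3126, 3126^2 ≡ 4077, 3126^4 ≡ 201, 3126^8 ≡ 2394, 3126^16 ≡ 625, 3126^32 ≡ 2109, 3126^64 ≡ 1062, 3126^128 ≡ 303, 3126^256 ≡ 3126, 3126^512 ≡ 4077, 3126^1024 ≡ 201, 3126^2048 ≡ 2394.
2111 = 2048 + 32 + 16 + 8 + 4 + 2 + 1, so 3126^2111 ≡ 2394·2109·625·2394·201·4077·3126 ≡ 789 (mod 4223).

789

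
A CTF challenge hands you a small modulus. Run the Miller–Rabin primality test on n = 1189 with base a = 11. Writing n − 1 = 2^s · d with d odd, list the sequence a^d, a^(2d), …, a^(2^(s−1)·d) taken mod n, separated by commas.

438, 415

n − 1 = 1188 = 2^2 · 297, so s = 2 and d = 297.
x_0 = 11^297 mod 1189 = 438.
x_1 = 438^2 mod 1189 = 415.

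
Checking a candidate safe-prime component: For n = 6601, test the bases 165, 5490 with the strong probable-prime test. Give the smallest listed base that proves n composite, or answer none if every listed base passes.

n − 1 = 6600 = 2^3 · 825, so s = 3 and d = 825.
Base 165: x_0 = 165^825 mod 6601 = 1. x_0 = 1, so 165 is not a witness.
Base 5490: x_0 = 5490^825 mod 6601 = 1. x_0 = 1, so 5490 is not a witness.
No listed base is a witness for 6601.

none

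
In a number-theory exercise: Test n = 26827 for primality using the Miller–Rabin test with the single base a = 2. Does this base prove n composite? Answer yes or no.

n − 1 = 26826 = 2^1 · 13413, so s = 1 and d = 13413.
Repeated squaring mod 26827: 2^1 ≡ 2, 2^2 ≡ 4, 2^4 ≡ 16, 2^8 ≡ 256, 2^16 ≡ 11882, 2^32 ≡ 18250, 2^64 ≡ 5295, 2^128 ≡ 2810, 2^256 ≡ 8962, 2^512 ≡ 24233, 2^1024 ≡ 22086, 2^2048 ≡ 22882, 2^4096 ≡ 3365, 2^8192 ≡ 2231.
13413 = 8192 + 4096 + 1024 + 64 + 32 + 4 + 1, so 2^13413 ≡ 2231·3365·22086·5295·18250·16·2 ≡ 5583 (mod 26827).
x_0 = 2^13413 mod 26827 = 5583.
x_0 ∉ {1, 26826} and s = 1, so 2 is a Miller–Rabin witness and 26827 is composite.

yes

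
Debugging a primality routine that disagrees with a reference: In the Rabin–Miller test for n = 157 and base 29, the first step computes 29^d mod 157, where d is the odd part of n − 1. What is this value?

n − 1 = 156 = 2^2 · 39, so s = 2 and d = 39.
By repeated squaring, 29^39 ≡ 129 (mod 157).

129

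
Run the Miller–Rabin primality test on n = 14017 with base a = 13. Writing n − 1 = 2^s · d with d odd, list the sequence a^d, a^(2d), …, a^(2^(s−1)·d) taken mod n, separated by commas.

n − 1 = 14016 = 2^6 · 219, so s = 6 and d = 219.
x_0 = 13^219 mod 14017 = 10030.
x_1 = 10030^2 mod 14017 = 891.
x_2 = 891^2 mod 14017 = 8929.
x_3 = 8929^2 mod 14017 = 12362.
x_4 = 12362^2 mod 14017 = 5710.
x_5 = 5710^2 mod 14017 = 558.

10030, 891, 8929, 12362, 5710, 558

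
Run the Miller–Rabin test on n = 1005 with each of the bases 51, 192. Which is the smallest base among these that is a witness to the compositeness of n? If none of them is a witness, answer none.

51

n − 1 = 1004 = 2^2 · 251, so s = 2 and d = 251.
Base 51: x_0 = 51^251 mod 1005 = 366. x_0 is neither 1 nor 1004, so continue squaring. x_1 = 366^2 mod 1005 = 291. Reached i = s−1 = 1 without hitting −1: 51 is a Miller–Rabin witness and 1005 is composite.
Base 192: x_0 = 192^251 mod 1005 = 378. x_0 is neither 1 nor 1004, so continue squaring. x_1 = 378^2 mod 1005 = 174. Reached i = s−1 = 1 without hitting −1: 192 is a Miller–Rabin witness and 1005 is composite.
The smallest witness among the given bases is 51.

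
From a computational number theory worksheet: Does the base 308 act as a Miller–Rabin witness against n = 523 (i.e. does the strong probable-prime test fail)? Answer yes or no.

no

n − 1 = 522 = 2^1 · 261, so s = 1 and d = 261.
x_0 = 308^261 mod 523 = 1.
x_0 = 1, so 308 is not a witness.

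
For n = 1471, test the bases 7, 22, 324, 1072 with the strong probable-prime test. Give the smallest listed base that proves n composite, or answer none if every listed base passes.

none

n − 1 = 1470 = 2^1 · 735, so s = 1 and d = 735.
Base 7: x_0 = 7^735 mod 1471 = 1470. x_0 = 1470 ≡ −1, so 7 is not a witness.
Base 22: x_0 = 22^735 mod 1471 = 1. x_0 = 1, so 22 is not a witness.
Base 324: x_0 = 324^735 mod 1471 = 1. x_0 = 1, so 324 is not a witness.
Base 1072: x_0 = 1072^735 mod 1471 = 1470. x_0 = 1470 ≡ −1, so 1072 is not a witness.
No listed base is a witness for 1471.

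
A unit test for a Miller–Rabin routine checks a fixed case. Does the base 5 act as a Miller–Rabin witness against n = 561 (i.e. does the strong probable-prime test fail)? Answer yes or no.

n − 1 = 560 = 2^4 · 35, so s = 4 and d = 35.
x_0 = 5^35 mod 561 = 23.
x_0 is neither 1 nor 560, so continue squaring.
x_1 = 23^2 mod 561 = 529.
x_2 = 529^2 mod 561 = 463.
x_3 = 463^2 mod 561 = 67.
Reached i = s−1 = 3 without hitting −1: 5 is a Miller–Rabin witness and 561 is composite.

yes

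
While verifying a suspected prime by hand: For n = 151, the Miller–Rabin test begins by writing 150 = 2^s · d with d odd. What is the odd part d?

Halving: 150 → 75; 75 is odd.
So 150 = 2^1 · 75.

75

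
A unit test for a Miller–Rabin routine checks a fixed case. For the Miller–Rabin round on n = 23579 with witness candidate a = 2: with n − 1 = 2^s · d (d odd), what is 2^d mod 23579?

n − 1 = 23578 = 2^1 · 11789, so s = 1 and d = 11789.
Repeated squaring mod 23579: 2^1 ≡ 2, 2^2 ≡ 4, 2^4 ≡ 16, 2^8 ≡ 256, 2^16 ≡ 18378, 2^32 ≡ 5288, 2^64 ≡ 21829, 2^128 ≡ 20809, 2^256 ≡ 9725, 2^512 ≡ 256, 2^1024 ≡ 18378, 2^2048 ≡ 5288, 2^4096 ≡ 21829, 2^8192 ≡ 20809.
11789 = 8192 + 2048 + 1024 + 512 + 8 + 4 + 1, so 2^11789 ≡ 20809·5288·18378·256·256·16·2 ≡ 17338 (mod 23579).

17338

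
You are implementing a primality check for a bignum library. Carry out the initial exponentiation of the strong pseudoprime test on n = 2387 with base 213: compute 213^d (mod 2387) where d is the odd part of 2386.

n − 1 = 2386 = 2^1 · 1193, so s = 1 and d = 1193.
213^1193 mod 2387 = 2385.

2385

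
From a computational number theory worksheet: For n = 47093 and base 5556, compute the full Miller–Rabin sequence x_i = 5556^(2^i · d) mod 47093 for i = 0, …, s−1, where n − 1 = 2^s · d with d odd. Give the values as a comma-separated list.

n − 1 = 47092 = 2^2 · 11773, so s = 2 and d = 11773.
x_0 = 5556^11773 mod 47093 = 1.
x_1 = 1^2 mod 47093 = 1.

1, 1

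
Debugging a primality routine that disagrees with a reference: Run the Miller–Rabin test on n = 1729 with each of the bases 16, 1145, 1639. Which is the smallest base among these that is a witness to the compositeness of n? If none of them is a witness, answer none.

n − 1 = 1728 = 2^6 · 27, so s = 6 and d = 27.
Base 16: x_0 = 16^27 mod 1729 = 1. x_0 = 1, so 16 is not a witness.
Base 1145: x_0 = 1145^27 mod 1729 = 1. x_0 = 1, so 1145 is not a witness.
Base 1639: x_0 = 1639^27 mod 1729 = 1. x_0 = 1, so 1639 is not a witness.
No listed base is a witness for 1729.

none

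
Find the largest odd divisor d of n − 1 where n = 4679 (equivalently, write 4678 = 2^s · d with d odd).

2339

Halving: 4678 → 2339; 2339 is odd.
So 4678 = 2^1 · 2339.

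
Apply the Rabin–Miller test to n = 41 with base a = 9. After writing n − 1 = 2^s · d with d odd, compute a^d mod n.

n − 1 = 40 = 2^3 · 5, so s = 3 and d = 5.
Repeated squaring mod 41: 9^1 ≡ 9, 9^2 ≡ 40, 9^4 ≡ 1.
5 = 4 + 1, so 9^5 ≡ 1·9 ≡ 9 (mod 41).

9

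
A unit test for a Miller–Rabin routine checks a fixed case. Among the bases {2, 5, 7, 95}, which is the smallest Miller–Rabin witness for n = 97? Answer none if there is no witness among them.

n − 1 = 96 = 2^5 · 3, so s = 5 and d = 3.
Base 2: x_0 = 2^3 mod 97 = 8. x_0 is neither 1 nor 96, so continue squaring. x_1 = 8^2 mod 97 = 64. x_2 = 64^2 mod 97 = 22. x_3 = 22^2 mod 97 = 96. x_3 ≡ −1, so 2 is not a witness.
Base 5: x_0 = 5^3 mod 97 = 28. x_0 is neither 1 nor 96, so continue squaring. x_1 = 28^2 mod 97 = 8. x_2 = 8^2 mod 97 = 64. x_3 = 64^2 mod 97 = 22. x_4 = 22^2 mod 97 = 96. x_4 ≡ −1, so 5 is not a witness.
Base 7: x_0 = 7^3 mod 97 = 52. x_0 is neither 1 nor 96, so continue squaring. x_1 = 52^2 mod 97 = 85. x_2 = 85^2 mod 97 = 47. x_3 = 47^2 mod 97 = 75. x_4 = 75^2 mod 97 = 96. x_4 ≡ −1, so 7 is not a witness.
Base 95: x_0 = 95^3 mod 97 = 89. x_0 is neither 1 nor 96, so continue squaring. x_1 = 89^2 mod 97 = 64. x_2 = 64^2 mod 97 = 22. x_3 = 22^2 mod 97 = 96. x_3 ≡ −1, so 95 is not a witness.
No listed base is a witness for 97.

none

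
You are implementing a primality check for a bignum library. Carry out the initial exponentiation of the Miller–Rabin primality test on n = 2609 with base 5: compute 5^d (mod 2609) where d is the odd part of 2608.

n − 1 = 2608 = 2^4 · 163, so s = 4 and d = 163.
Repeated squaring mod 2609: 5^1 ≡ 5, 5^2 ≡ 25, 5^4 ≡ 625, 5^8 ≡ 1884, 5^16 ≡ 1216, 5^32 ≡ 1962, 5^64 ≡ 1169, 5^128 ≡ 2054.
163 = 128 + 32 + 2 + 1, so 5^163 ≡ 2054·1962·25·5 ≡ 389 (mod 2609).

389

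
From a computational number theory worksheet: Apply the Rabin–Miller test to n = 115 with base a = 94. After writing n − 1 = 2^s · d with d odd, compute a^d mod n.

n − 1 = 114 = 2^1 · 57, so s = 1 and d = 57.
94^57 mod 115 = 4.

4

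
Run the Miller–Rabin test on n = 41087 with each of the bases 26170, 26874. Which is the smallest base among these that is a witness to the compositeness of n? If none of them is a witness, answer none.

26170

n − 1 = 41086 = 2^1 · 20543, so s = 1 and d = 20543.
Base 26170: x_0 = 26170^20543 mod 41087 = 11749. x_0 ∉ {1, 41086} and s = 1, so 26170 is a Miller–Rabin witness and 41087 is composite.
Base 26874: x_0 = 26874^20543 mod 41087 = 26939. x_0 ∉ {1, 41086} and s = 1, so 26874 is a Miller–Rabin witness and 41087 is composite.
The smallest witness among the given bases is 26170.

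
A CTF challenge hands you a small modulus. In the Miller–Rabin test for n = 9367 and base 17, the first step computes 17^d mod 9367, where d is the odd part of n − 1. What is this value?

4913

n − 1 = 9366 = 2^1 · 4683, so s = 1 and d = 4683.
Repeated squaring mod 9367: 17^1 ≡ 17, 17^2 ≡ 289, 17^4 ≡ 8585, 17^8 ≡ 2669, 17^16 ≡ 4641, 17^32 ≡ 4148, 17^64 ≡ 8092, 17^128 ≡ 5134, 17^256 ≡ 8585, 17^512 ≡ 2669, 17^1024 ≡ 4641, 17^2048 ≡ 4148, 17^4096 ≡ 8092.
4683 = 4096 + 512 + 64 + 8 + 2 + 1, so 17^4683 ≡ 8092·2669·8092·2669·289·17 ≡ 4913 (mod 9367).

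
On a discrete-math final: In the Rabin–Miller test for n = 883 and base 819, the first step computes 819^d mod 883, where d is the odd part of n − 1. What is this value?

882

n − 1 = 882 = 2^1 · 441, so s = 1 and d = 441.
819^441 mod 883 = 882.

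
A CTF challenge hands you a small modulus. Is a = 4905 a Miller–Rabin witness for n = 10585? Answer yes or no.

yes

n − 1 = 10584 = 2^3 · 1323, so s = 3 and d = 1323.
x_0 = 4905^1323 mod 10585 = 9395.
x_0 is neither 1 nor 10584, so continue squaring.
x_1 = 9395^2 mod 10585 = 8295.
x_2 = 8295^2 mod 10585 = 4525.
Reached i = s−1 = 2 without hitting −1: 4905 is a Miller–Rabin witness and 10585 is composite.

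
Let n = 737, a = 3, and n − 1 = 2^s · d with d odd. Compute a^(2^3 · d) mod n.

598

n − 1 = 736 = 2^5 · 23, so s = 5 and d = 23.
x_0 = 3^23 mod 737 = 137.
x_1 = 137^2 mod 737 = 344.
x_2 = 344^2 mod 737 = 416.
x_3 = 416^2 mod 737 = 598.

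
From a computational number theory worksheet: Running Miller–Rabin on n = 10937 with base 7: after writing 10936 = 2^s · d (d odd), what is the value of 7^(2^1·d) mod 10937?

1998

n − 1 = 10936 = 2^3 · 1367, so s = 3 and d = 1367.
By repeated squaring, 7^1367 ≡ 8696 (mod 10937).
x_0 = 8696.
x_1 = 8696^2 mod 10937 = 1998.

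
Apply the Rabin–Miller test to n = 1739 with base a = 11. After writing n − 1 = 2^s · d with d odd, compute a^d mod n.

1470

n − 1 = 1738 = 2^1 · 869, so s = 1 and d = 869.
By repeated squaring, 11^869 ≡ 1470 (mod 1739).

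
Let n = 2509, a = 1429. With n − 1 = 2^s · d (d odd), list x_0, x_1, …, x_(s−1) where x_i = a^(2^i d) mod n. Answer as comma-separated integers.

n − 1 = 2508 = 2^2 · 627, so s = 2 and d = 627.
x_0 = 1429^627 mod 2509 = 2183.
x_1 = 2183^2 mod 2509 = 898.

2183, 898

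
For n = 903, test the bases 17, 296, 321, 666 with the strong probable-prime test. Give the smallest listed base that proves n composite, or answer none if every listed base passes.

17

n − 1 = 902 = 2^1 · 451, so s = 1 and d = 451.
Base 17: x_0 = 17^451 mod 903 = 353. x_0 ∉ {1, 902} and s = 1, so 17 is a Miller–Rabin witness and 903 is composite.
Base 296: x_0 = 296^451 mod 903 = 884. x_0 ∉ {1, 902} and s = 1, so 296 is a Miller–Rabin witness and 903 is composite.
Base 321: x_0 = 321^451 mod 903 = 657. x_0 ∉ {1, 902} and s = 1, so 321 is a Miller–Rabin witness and 903 is composite.
Base 666: x_0 = 666^451 mod 903 = 876. x_0 ∉ {1, 902} and s = 1, so 666 is a Miller–Rabin witness and 903 is composite.
The smallest witness among the given bases is 17.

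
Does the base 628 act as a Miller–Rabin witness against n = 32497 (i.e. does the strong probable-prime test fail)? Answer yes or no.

n − 1 = 32496 = 2^4 · 2031, so s = 4 and d = 2031.
Repeated squaring mod 32497: 628^1 ≡ 628, 628^2 ≡ 4420, 628^4 ≡ 5703, 628^8 ≡ 27209, 628^16 ≡ 15524, 628^32 ≡ 29321, 628^64 ≡ 12906, 628^128 ≡ 17711, 628^256 ≡ 18477, 628^512 ≡ 18544, 628^1024 ≡ 29179.
2031 = 1024 + 512 + 256 + 128 + 64 + 32 + 8 + 4 + 2 + 1, so 628^2031 ≡ 29179·18544·18477·17711·12906·29321·27209·5703·4420·628 ≡ 29278 (mod 32497).
x_0 = 628^2031 mod 32497 = 29278.
x_0 is neither 1 nor 32496, so continue squaring.
x_1 = 29278^2 mod 32497 = 27915.
x_2 = 27915^2 mod 32497 = 1662.
x_3 = 1662^2 mod 32497 = 32496.
x_3 ≡ −1, so 628 is not a witness.

no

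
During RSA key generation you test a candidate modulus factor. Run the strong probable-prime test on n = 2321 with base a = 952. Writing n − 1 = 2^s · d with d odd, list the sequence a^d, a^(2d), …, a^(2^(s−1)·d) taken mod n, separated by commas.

2287, 1156, 1761, 265

n − 1 = 2320 = 2^4 · 145, so s = 4 and d = 145.
x_0 = 952^145 mod 2321 = 2287.
x_1 = 2287^2 mod 2321 = 1156.
x_2 = 1156^2 mod 2321 = 1761.
x_3 = 1761^2 mod 2321 = 265.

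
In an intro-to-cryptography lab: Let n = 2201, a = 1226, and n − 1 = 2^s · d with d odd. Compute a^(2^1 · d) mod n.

1823

n − 1 = 2200 = 2^3 · 275, so s = 3 and d = 275.
x_0 = 1226^275 mod 2201 = 243.
x_1 = 243^2 mod 2201 = 1823.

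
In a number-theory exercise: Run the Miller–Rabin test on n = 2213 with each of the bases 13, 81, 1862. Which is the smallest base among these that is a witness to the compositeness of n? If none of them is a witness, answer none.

none

n − 1 = 2212 = 2^2 · 553, so s = 2 and d = 553.
Base 13: x_0 = 13^553 mod 2213 = 2212. x_0 = 2212 ≡ −1, so 13 is not a witness.
Base 81: x_0 = 81^553 mod 2213 = 1. x_0 = 1, so 81 is not a witness.
Base 1862: x_0 = 1862^553 mod 2213 = 1130. x_0 is neither 1 nor 2212, so continue squaring. x_1 = 1130^2 mod 2213 = 2212. x_1 ≡ −1, so 1862 is not a witness.
No listed base is a witness for 2213.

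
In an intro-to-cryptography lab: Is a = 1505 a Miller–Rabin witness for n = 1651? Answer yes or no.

no

n − 1 = 1650 = 2^1 · 825, so s = 1 and d = 825.
x_0 = 1505^825 mod 1651 = 1650.
x_0 = 1650 ≡ −1, so 1505 is not a witness.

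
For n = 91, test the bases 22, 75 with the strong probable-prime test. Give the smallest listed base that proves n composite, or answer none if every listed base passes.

none

n − 1 = 90 = 2^1 · 45, so s = 1 and d = 45.
Base 22: x_0 = 22^45 mod 91 = 1. x_0 = 1, so 22 is not a witness.
Base 75: x_0 = 75^45 mod 91 = 90. x_0 = 90 ≡ −1, so 75 is not a witness.
No listed base is a witness for 91.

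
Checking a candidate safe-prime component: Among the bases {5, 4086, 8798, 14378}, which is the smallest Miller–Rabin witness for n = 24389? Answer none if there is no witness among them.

n − 1 = 24388 = 2^2 · 6097, so s = 2 and d = 6097.
Base 5: x_0 = 5^6097 mod 24389 = 2435. x_0 is neither 1 nor 24388, so continue squaring. x_1 = 2435^2 mod 24389 = 2698. Reached i = s−1 = 1 without hitting −1: 5 is a Miller–Rabin witness and 24389 is composite.
Base 4086: x_0 = 4086^6097 mod 24389 = 9640. x_0 is neither 1 nor 24388, so continue squaring. x_1 = 9640^2 mod 24389 = 7510. Reached i = s−1 = 1 without hitting −1: 4086 is a Miller–Rabin witness and 24389 is composite.
Base 8798: x_0 = 8798^6097 mod 24389 = 10370. x_0 is neither 1 nor 24388, so continue squaring. x_1 = 10370^2 mod 24389 = 5799. Reached i = s−1 = 1 without hitting −1: 8798 is a Miller–Rabin witness and 24389 is composite.
Base 14378: x_0 = 14378^6097 mod 24389 = 11369. x_0 is neither 1 nor 24388, so continue squaring. x_1 = 11369^2 mod 24389 = 16850. Reached i = s−1 = 1 without hitting −1: 14378 is a Miller–Rabin witness and 24389 is composite.
The smallest witness among the given bases is 5.

5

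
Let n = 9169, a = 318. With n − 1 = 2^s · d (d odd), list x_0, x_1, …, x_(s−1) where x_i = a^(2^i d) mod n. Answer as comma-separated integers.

n − 1 = 9168 = 2^4 · 573, so s = 4 and d = 573.
x_0 = 318^573 mod 9169 = 7049.
x_1 = 7049^2 mod 9169 = 1590.
x_2 = 1590^2 mod 9169 = 6625.
x_3 = 6625^2 mod 9169 = 7791.

7049, 1590, 6625, 7791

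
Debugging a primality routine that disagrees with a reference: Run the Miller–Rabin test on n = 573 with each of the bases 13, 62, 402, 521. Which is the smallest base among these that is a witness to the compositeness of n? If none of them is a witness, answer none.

n − 1 = 572 = 2^2 · 143, so s = 2 and d = 143.
Base 13: x_0 = 13^143 mod 573 = 490. x_0 is neither 1 nor 572, so continue squaring. x_1 = 490^2 mod 573 = 13. Reached i = s−1 = 1 without hitting −1: 13 is a Miller–Rabin witness and 573 is composite.
Base 62: x_0 = 62^143 mod 573 = 494. x_0 is neither 1 nor 572, so continue squaring. x_1 = 494^2 mod 573 = 511. Reached i = s−1 = 1 without hitting −1: 62 is a Miller–Rabin witness and 573 is composite.
Base 402: x_0 = 402^143 mod 573 = 354. x_0 is neither 1 nor 572, so continue squaring. x_1 = 354^2 mod 573 = 402. Reached i = s−1 = 1 without hitting −1: 402 is a Miller–Rabin witness and 573 is composite.
Base 521: x_0 = 521^143 mod 573 = 548. x_0 is neither 1 nor 572, so continue squaring. x_1 = 548^2 mod 573 = 52. Reached i = s−1 = 1 without hitting −1: 521 is a Miller–Rabin witness and 573 is composite.
The smallest witness among the given bases is 13.

13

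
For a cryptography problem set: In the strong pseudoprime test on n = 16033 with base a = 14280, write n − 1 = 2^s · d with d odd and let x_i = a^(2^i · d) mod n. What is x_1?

n − 1 = 16032 = 2^5 · 501, so s = 5 and d = 501.
By repeated squaring, 14280^501 ≡ 12267 (mod 16033).
x_0 = 12267.
x_1 = 12267^2 mod 16033 = 9584.

9584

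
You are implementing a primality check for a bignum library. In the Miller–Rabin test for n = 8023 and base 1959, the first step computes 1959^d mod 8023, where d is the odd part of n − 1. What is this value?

n − 1 = 8022 = 2^1 · 4011, so s = 1 and d = 4011.
Repeated squaring mod 8023: 1959^1 ≡ 1959, 1959^2 ≡ 2687, 1959^4 ≡ 7292, 1959^8 ≡ 4843, 1959^16 ≡ 3420, 1959^32 ≡ 6889, 1959^64 ≡ 2276, 1959^128 ≡ 5341, 1959^256 ≡ 4516, 1959^512 ≡ 7813, 1959^1024 ≡ 3985, 1959^2048 ≡ 2708.
4011 = 2048 + 1024 + 512 + 256 + 128 + 32 + 8 + 2 + 1, so 1959^4011 ≡ 2708·3985·7813·4516·5341·6889·4843·2687·1959 ≡ 3545 (mod 8023).

3545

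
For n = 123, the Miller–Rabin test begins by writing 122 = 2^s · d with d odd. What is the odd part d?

61

Halving: 122 → 61; 61 is odd.
So 122 = 2^1 · 61.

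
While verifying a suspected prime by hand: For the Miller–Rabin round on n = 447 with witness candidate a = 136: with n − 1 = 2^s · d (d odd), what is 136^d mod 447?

n − 1 = 446 = 2^1 · 223, so s = 1 and d = 223.
Repeated squaring mod 447: 136^1 ≡ 136, 136^2 ≡ 169, 136^4 ≡ 400, 136^8 ≡ 421, 136^16 ≡ 229, 136^32 ≡ 142, 136^64 ≡ 49, 136^128 ≡ 166.
223 = 128 + 64 + 16 + 8 + 4 + 2 + 1, so 136^223 ≡ 166·49·229·421·400·169·136 ≡ 13 (mod 447).

13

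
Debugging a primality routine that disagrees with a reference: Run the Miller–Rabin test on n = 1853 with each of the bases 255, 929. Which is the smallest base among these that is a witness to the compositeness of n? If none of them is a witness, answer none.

n − 1 = 1852 = 2^2 · 463, so s = 2 and d = 463.
Base 255: x_0 = 255^463 mod 1853 = 1258. x_0 is neither 1 nor 1852, so continue squaring. x_1 = 1258^2 mod 1853 = 102. Reached i = s−1 = 1 without hitting −1: 255 is a Miller–Rabin witness and 1853 is composite.
Base 929: x_0 = 929^463 mod 1853 = 1034. x_0 is neither 1 nor 1852, so continue squaring. x_1 = 1034^2 mod 1853 = 1828. Reached i = s−1 = 1 without hitting −1: 929 is a Miller–Rabin witness and 1853 is composite.
The smallest witness among the given bases is 255.

255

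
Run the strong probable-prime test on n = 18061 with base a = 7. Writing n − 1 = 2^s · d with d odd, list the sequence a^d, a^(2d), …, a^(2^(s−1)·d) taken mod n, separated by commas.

n − 1 = 18060 = 2^2 · 4515, so s = 2 and d = 4515.
x_0 = 7^4515 mod 18061 = 1.
x_1 = 1^2 mod 18061 = 1.

1, 1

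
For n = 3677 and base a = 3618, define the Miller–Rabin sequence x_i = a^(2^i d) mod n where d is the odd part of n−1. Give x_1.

n − 1 = 3676 = 2^2 · 919, so s = 2 and d = 919.
Repeated squaring mod 3677: 3618^1 ≡ 3618, 3618^2 ≡ 3481, 3618^4 ≡ 1646, 3618^8 ≡ 3044, 3618^16 ≡ 3573, 3618^32 ≡ 3462, 3618^64 ≡ 2101, 3618^128 ≡ 1801, 3618^256 ≡ 487, 3618^512 ≡ 1841.
919 = 512 + 256 + 128 + 16 + 4 + 2 + 1, so 3618^919 ≡ 1841·487·1801·3573·1646·3481·3618 ≡ 3676 (mod 3677).
x_0 = 3676.
x_1 = 3676^2 mod 3677 = 1.

1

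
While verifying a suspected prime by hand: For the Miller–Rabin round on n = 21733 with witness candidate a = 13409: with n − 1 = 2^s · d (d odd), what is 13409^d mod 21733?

n − 1 = 21732 = 2^2 · 5433, so s = 2 and d = 5433.
Repeated squaring mod 21733: 13409^1 ≡ 13409, 13409^2 ≡ 4172, 13409^4 ≡ 19184, 13409^8 ≡ 20967, 13409^16 ≡ 21698, 13409^32 ≡ 1225, 13409^64 ≡ 1048, 13409^128 ≡ 11654, 13409^256 ≡ 6199, 13409^512 ≡ 3657, 13409^1024 ≡ 7854, 13409^2048 ≡ 7062, 13409^4096 ≡ 16342.
5433 = 4096 + 1024 + 256 + 32 + 16 + 8 + 1, so 13409^5433 ≡ 16342·7854·6199·1225·21698·20967·13409 ≡ 7289 (mod 21733).

7289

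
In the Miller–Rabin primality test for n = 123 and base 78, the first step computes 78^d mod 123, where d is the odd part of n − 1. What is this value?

n − 1 = 122 = 2^1 · 61, so s = 1 and d = 61.
Repeated squaring mod 123: 78^1 ≡ 78, 78^2 ≡ 57, 78^4 ≡ 51, 78^8 ≡ 18, 78^16 ≡ 78, 78^32 ≡ 57.
61 = 32 + 16 + 8 + 4 + 1, so 78^61 ≡ 57·78·18·51·78 ≡ 78 (mod 123).

78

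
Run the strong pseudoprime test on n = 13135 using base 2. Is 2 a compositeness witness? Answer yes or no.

n − 1 = 13134 = 2^1 · 6567, so s = 1 and d = 6567.
x_0 = 2^6567 mod 13135 = 5943.
x_0 ∉ {1, 13134} and s = 1, so 2 is a Miller–Rabin witness and 13135 is composite.

yes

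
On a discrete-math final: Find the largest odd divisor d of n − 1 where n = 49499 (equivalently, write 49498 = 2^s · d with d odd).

24749

Halving: 49498 → 24749; 24749 is odd.
So 49498 = 2^1 · 24749.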